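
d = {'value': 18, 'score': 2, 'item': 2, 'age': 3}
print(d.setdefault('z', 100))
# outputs 100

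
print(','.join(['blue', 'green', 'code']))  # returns blue,green,code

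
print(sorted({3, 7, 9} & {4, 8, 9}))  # [9]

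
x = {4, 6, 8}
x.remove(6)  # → {4, 8}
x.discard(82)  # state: {4, 8}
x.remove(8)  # {4}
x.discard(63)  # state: {4}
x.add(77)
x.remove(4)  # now {77}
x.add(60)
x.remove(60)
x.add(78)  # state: {77, 78}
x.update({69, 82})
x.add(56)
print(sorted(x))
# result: [56, 69, 77, 78, 82]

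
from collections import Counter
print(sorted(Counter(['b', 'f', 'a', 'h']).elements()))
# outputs ['a', 'b', 'f', 'h']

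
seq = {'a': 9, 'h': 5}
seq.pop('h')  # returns 5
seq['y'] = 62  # {'a': 9, 'y': 62}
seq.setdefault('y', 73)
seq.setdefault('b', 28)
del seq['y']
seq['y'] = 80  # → {'a': 9, 'b': 28, 'y': 80}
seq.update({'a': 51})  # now {'a': 51, 'b': 28, 'y': 80}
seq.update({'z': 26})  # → {'a': 51, 'b': 28, 'y': 80, 'z': 26}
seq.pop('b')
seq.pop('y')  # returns 80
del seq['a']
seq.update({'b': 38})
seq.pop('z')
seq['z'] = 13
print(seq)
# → {'b': 38, 'z': 13}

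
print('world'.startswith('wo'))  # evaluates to True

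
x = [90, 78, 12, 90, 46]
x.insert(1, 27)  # [90, 27, 78, 12, 90, 46]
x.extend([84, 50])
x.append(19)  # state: [90, 27, 78, 12, 90, 46, 84, 50, 19]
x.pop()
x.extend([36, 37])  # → [90, 27, 78, 12, 90, 46, 84, 50, 36, 37]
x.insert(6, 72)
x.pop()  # 37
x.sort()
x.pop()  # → 90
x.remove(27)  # [12, 36, 46, 50, 72, 78, 84, 90]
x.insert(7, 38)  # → [12, 36, 46, 50, 72, 78, 84, 38, 90]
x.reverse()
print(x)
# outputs [90, 38, 84, 78, 72, 50, 46, 36, 12]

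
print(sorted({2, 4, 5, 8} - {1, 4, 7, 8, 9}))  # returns [2, 5]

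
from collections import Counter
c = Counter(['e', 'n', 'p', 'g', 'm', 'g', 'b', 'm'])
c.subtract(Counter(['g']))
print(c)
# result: Counter({'m': 2, 'e': 1, 'n': 1, 'p': 1, 'g': 1, 'b': 1})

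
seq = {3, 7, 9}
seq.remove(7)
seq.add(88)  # {3, 9, 88}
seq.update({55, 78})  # {3, 9, 55, 78, 88}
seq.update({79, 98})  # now {3, 9, 55, 78, 79, 88, 98}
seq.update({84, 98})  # {3, 9, 55, 78, 79, 84, 88, 98}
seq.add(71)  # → {3, 9, 55, 71, 78, 79, 84, 88, 98}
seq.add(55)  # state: {3, 9, 55, 71, 78, 79, 84, 88, 98}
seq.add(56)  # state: {3, 9, 55, 56, 71, 78, 79, 84, 88, 98}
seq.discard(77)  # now {3, 9, 55, 56, 71, 78, 79, 84, 88, 98}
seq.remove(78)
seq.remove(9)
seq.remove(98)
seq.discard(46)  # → {3, 55, 56, 71, 79, 84, 88}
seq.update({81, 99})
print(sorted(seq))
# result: [3, 55, 56, 71, 79, 81, 84, 88, 99]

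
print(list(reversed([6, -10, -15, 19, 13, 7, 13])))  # [13, 7, 13, 19, -15, -10, 6]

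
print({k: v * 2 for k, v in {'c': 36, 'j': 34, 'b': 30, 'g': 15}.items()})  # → {'c': 72, 'j': 68, 'b': 60, 'g': 30}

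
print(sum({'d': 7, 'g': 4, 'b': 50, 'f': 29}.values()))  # 90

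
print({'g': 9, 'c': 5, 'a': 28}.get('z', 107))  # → 107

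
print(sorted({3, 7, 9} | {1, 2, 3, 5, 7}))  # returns [1, 2, 3, 5, 7, 9]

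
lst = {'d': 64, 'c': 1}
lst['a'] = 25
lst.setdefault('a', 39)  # 25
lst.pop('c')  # 1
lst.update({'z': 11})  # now {'d': 64, 'a': 25, 'z': 11}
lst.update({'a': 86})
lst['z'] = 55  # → {'d': 64, 'a': 86, 'z': 55}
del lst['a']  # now {'d': 64, 'z': 55}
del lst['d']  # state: {'z': 55}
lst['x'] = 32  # {'z': 55, 'x': 32}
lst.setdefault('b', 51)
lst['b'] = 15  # {'z': 55, 'x': 32, 'b': 15}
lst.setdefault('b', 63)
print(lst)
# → {'z': 55, 'x': 32, 'b': 15}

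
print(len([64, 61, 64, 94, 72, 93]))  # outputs 6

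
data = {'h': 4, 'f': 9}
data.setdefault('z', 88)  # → 88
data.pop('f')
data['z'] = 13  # {'h': 4, 'z': 13}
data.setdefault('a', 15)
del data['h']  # {'z': 13, 'a': 15}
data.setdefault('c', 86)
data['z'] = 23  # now {'z': 23, 'a': 15, 'c': 86}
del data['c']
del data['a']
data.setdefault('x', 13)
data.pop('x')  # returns 13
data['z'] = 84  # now {'z': 84}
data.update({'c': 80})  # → {'z': 84, 'c': 80}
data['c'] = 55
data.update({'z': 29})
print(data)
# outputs {'z': 29, 'c': 55}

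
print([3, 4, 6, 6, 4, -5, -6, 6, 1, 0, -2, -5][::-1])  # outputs [-5, -2, 0, 1, 6, -6, -5, 4, 6, 6, 4, 3]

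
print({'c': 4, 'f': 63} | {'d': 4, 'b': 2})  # {'c': 4, 'f': 63, 'd': 4, 'b': 2}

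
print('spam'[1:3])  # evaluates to pa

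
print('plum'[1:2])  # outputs l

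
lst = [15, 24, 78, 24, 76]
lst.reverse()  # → [76, 24, 78, 24, 15]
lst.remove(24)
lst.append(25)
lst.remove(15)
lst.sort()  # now [24, 25, 76, 78]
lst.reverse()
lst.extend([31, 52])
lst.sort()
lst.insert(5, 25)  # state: [24, 25, 31, 52, 76, 25, 78]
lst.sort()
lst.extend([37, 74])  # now [24, 25, 25, 31, 52, 76, 78, 37, 74]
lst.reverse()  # [74, 37, 78, 76, 52, 31, 25, 25, 24]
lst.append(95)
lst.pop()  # 95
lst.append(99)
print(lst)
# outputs [74, 37, 78, 76, 52, 31, 25, 25, 24, 99]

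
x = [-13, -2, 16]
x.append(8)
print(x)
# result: [-13, -2, 16, 8]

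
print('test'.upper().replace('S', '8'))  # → TE8T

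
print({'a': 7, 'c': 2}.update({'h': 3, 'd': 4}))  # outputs None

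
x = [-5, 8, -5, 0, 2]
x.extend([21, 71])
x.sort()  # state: [-5, -5, 0, 2, 8, 21, 71]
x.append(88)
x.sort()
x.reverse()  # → [88, 71, 21, 8, 2, 0, -5, -5]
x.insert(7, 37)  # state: [88, 71, 21, 8, 2, 0, -5, 37, -5]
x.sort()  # [-5, -5, 0, 2, 8, 21, 37, 71, 88]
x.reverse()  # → [88, 71, 37, 21, 8, 2, 0, -5, -5]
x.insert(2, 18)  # [88, 71, 18, 37, 21, 8, 2, 0, -5, -5]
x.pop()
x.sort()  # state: [-5, 0, 2, 8, 18, 21, 37, 71, 88]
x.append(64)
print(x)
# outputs [-5, 0, 2, 8, 18, 21, 37, 71, 88, 64]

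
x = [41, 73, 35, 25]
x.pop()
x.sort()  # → [35, 41, 73]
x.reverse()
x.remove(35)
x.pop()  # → 41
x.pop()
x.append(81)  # [81]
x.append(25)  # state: [81, 25]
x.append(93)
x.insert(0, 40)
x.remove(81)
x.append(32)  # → [40, 25, 93, 32]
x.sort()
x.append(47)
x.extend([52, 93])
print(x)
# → [25, 32, 40, 93, 47, 52, 93]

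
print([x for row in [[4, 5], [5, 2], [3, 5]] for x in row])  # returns [4, 5, 5, 2, 3, 5]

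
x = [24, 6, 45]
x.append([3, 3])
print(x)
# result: [24, 6, 45, [3, 3]]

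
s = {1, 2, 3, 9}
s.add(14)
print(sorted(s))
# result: [1, 2, 3, 9, 14]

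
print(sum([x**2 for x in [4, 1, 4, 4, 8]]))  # 113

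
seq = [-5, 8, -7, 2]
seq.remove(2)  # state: [-5, 8, -7]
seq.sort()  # [-7, -5, 8]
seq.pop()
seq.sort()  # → [-7, -5]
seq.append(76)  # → [-7, -5, 76]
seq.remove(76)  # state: [-7, -5]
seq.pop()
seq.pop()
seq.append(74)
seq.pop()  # 74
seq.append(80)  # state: [80]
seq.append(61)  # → [80, 61]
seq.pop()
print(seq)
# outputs [80]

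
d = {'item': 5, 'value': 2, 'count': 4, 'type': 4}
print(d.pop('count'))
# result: 4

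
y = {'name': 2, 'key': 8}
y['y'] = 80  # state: {'name': 2, 'key': 8, 'y': 80}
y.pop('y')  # 80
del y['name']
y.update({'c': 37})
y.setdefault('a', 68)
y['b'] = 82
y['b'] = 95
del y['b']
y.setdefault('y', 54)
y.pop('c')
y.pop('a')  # 68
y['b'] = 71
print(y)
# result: {'key': 8, 'y': 54, 'b': 71}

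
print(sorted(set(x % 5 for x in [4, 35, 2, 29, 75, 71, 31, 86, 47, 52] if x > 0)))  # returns [0, 1, 2, 4]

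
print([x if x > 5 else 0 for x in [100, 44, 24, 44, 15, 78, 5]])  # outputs [100, 44, 24, 44, 15, 78, 0]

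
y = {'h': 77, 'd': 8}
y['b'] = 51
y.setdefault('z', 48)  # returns 48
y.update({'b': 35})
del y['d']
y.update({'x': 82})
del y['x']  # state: {'h': 77, 'b': 35, 'z': 48}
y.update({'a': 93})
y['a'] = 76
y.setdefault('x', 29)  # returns 29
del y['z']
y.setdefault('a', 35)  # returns 76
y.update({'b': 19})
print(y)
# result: {'h': 77, 'b': 19, 'a': 76, 'x': 29}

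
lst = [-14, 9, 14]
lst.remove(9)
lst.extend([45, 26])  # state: [-14, 14, 45, 26]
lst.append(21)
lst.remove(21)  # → [-14, 14, 45, 26]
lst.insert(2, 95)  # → [-14, 14, 95, 45, 26]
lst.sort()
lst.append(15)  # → [-14, 14, 26, 45, 95, 15]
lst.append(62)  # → [-14, 14, 26, 45, 95, 15, 62]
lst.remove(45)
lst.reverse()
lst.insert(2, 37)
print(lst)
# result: [62, 15, 37, 95, 26, 14, -14]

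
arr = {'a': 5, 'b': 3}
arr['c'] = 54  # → {'a': 5, 'b': 3, 'c': 54}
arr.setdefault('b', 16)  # 3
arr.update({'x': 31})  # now {'a': 5, 'b': 3, 'c': 54, 'x': 31}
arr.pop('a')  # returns 5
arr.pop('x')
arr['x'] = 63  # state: {'b': 3, 'c': 54, 'x': 63}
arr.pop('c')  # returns 54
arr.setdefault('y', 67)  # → 67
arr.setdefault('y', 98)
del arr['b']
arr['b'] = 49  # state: {'x': 63, 'y': 67, 'b': 49}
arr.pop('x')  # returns 63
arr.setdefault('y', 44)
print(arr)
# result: {'y': 67, 'b': 49}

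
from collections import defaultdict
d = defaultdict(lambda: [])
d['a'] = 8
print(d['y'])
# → []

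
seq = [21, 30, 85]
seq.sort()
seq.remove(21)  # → [30, 85]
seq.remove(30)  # [85]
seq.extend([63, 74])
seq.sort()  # [63, 74, 85]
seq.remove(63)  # [74, 85]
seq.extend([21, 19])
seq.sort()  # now [19, 21, 74, 85]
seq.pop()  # 85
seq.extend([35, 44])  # [19, 21, 74, 35, 44]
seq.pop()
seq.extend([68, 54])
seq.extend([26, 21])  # [19, 21, 74, 35, 68, 54, 26, 21]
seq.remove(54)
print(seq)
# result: [19, 21, 74, 35, 68, 26, 21]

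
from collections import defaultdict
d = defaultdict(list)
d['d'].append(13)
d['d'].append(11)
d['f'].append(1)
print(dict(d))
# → {'d': [13, 11], 'f': [1]}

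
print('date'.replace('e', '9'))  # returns dat9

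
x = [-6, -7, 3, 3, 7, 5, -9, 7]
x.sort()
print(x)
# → [-9, -7, -6, 3, 3, 5, 7, 7]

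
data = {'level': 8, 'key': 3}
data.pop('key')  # 3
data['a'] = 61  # {'level': 8, 'a': 61}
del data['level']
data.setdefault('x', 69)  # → 69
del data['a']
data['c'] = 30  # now {'x': 69, 'c': 30}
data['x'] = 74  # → {'x': 74, 'c': 30}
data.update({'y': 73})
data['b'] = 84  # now {'x': 74, 'c': 30, 'y': 73, 'b': 84}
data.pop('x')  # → 74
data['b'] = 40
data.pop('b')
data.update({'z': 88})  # {'c': 30, 'y': 73, 'z': 88}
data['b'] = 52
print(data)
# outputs {'c': 30, 'y': 73, 'z': 88, 'b': 52}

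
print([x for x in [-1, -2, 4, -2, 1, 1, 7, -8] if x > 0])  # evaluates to [4, 1, 1, 7]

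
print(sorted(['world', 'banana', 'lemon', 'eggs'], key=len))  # ['eggs', 'world', 'lemon', 'banana']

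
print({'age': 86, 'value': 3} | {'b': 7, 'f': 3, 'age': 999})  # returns {'age': 999, 'value': 3, 'b': 7, 'f': 3}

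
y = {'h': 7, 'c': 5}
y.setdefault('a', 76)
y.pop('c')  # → 5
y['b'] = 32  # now {'h': 7, 'a': 76, 'b': 32}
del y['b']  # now {'h': 7, 'a': 76}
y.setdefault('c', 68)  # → 68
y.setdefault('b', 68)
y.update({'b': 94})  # {'h': 7, 'a': 76, 'c': 68, 'b': 94}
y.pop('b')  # 94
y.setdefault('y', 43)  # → 43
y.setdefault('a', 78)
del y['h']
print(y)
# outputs {'a': 76, 'c': 68, 'y': 43}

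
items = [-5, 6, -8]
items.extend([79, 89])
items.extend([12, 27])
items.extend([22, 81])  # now [-5, 6, -8, 79, 89, 12, 27, 22, 81]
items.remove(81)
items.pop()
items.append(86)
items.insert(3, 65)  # [-5, 6, -8, 65, 79, 89, 12, 27, 86]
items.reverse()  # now [86, 27, 12, 89, 79, 65, -8, 6, -5]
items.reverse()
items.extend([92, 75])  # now [-5, 6, -8, 65, 79, 89, 12, 27, 86, 92, 75]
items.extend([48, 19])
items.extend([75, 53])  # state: [-5, 6, -8, 65, 79, 89, 12, 27, 86, 92, 75, 48, 19, 75, 53]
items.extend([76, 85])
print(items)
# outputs [-5, 6, -8, 65, 79, 89, 12, 27, 86, 92, 75, 48, 19, 75, 53, 76, 85]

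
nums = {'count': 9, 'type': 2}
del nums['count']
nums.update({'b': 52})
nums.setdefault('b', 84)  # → 52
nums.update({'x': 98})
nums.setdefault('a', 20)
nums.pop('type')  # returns 2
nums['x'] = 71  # {'b': 52, 'x': 71, 'a': 20}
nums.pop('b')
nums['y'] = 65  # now {'x': 71, 'a': 20, 'y': 65}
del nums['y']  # {'x': 71, 'a': 20}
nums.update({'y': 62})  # {'x': 71, 'a': 20, 'y': 62}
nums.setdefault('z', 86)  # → 86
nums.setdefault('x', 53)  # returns 71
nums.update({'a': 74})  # {'x': 71, 'a': 74, 'y': 62, 'z': 86}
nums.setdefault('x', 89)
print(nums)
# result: {'x': 71, 'a': 74, 'y': 62, 'z': 86}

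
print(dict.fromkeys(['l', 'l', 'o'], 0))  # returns {'l': 0, 'o': 0}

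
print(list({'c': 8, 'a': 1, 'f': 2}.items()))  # [('c', 8), ('a', 1), ('f', 2)]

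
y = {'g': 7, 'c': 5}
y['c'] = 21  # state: {'g': 7, 'c': 21}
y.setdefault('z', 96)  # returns 96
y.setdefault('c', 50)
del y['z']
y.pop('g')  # 7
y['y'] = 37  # {'c': 21, 'y': 37}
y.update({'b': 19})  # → {'c': 21, 'y': 37, 'b': 19}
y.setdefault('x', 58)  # 58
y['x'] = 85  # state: {'c': 21, 'y': 37, 'b': 19, 'x': 85}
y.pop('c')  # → 21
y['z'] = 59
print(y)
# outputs {'y': 37, 'b': 19, 'x': 85, 'z': 59}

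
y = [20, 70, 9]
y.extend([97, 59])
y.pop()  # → 59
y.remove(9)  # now [20, 70, 97]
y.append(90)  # [20, 70, 97, 90]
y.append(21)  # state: [20, 70, 97, 90, 21]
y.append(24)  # [20, 70, 97, 90, 21, 24]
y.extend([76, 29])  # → [20, 70, 97, 90, 21, 24, 76, 29]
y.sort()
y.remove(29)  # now [20, 21, 24, 70, 76, 90, 97]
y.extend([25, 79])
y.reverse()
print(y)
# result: [79, 25, 97, 90, 76, 70, 24, 21, 20]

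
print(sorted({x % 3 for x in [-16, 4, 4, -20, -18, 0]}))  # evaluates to [0, 1, 2]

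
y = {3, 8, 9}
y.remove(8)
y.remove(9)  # {3}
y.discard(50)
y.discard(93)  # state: {3}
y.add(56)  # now {3, 56}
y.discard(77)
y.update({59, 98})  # {3, 56, 59, 98}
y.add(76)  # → {3, 56, 59, 76, 98}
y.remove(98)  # {3, 56, 59, 76}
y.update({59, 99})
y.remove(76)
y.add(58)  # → {3, 56, 58, 59, 99}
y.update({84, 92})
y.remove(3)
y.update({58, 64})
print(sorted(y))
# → [56, 58, 59, 64, 84, 92, 99]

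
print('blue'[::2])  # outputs bu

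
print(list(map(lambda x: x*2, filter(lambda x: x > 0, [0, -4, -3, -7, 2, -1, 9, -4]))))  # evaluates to [4, 18]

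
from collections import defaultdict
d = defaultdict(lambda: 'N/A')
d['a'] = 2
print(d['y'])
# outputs N/A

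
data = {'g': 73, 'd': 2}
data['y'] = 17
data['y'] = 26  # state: {'g': 73, 'd': 2, 'y': 26}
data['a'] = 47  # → {'g': 73, 'd': 2, 'y': 26, 'a': 47}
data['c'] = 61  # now {'g': 73, 'd': 2, 'y': 26, 'a': 47, 'c': 61}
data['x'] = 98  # {'g': 73, 'd': 2, 'y': 26, 'a': 47, 'c': 61, 'x': 98}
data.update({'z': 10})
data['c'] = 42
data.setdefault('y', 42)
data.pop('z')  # 10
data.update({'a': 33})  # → {'g': 73, 'd': 2, 'y': 26, 'a': 33, 'c': 42, 'x': 98}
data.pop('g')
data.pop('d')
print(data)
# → {'y': 26, 'a': 33, 'c': 42, 'x': 98}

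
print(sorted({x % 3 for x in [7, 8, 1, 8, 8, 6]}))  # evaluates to [0, 1, 2]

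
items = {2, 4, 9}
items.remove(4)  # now {2, 9}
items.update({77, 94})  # {2, 9, 77, 94}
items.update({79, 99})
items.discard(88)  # {2, 9, 77, 79, 94, 99}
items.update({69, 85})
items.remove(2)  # {9, 69, 77, 79, 85, 94, 99}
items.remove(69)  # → {9, 77, 79, 85, 94, 99}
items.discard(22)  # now {9, 77, 79, 85, 94, 99}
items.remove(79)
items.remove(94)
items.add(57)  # {9, 57, 77, 85, 99}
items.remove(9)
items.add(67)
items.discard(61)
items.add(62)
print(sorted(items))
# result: [57, 62, 67, 77, 85, 99]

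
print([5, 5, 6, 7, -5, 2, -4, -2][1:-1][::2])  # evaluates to [5, 7, 2]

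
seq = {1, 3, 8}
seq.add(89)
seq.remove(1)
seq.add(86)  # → {3, 8, 86, 89}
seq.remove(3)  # {8, 86, 89}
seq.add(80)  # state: {8, 80, 86, 89}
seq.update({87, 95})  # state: {8, 80, 86, 87, 89, 95}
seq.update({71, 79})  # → {8, 71, 79, 80, 86, 87, 89, 95}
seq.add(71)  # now {8, 71, 79, 80, 86, 87, 89, 95}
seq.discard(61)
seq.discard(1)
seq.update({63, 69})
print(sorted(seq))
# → [8, 63, 69, 71, 79, 80, 86, 87, 89, 95]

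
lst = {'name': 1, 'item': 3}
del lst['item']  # {'name': 1}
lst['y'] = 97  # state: {'name': 1, 'y': 97}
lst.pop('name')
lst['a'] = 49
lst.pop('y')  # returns 97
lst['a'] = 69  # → {'a': 69}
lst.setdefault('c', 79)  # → 79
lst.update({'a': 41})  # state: {'a': 41, 'c': 79}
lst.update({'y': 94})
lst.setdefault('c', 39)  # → 79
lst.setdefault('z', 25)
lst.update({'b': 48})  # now {'a': 41, 'c': 79, 'y': 94, 'z': 25, 'b': 48}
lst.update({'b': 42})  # {'a': 41, 'c': 79, 'y': 94, 'z': 25, 'b': 42}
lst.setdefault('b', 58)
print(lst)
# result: {'a': 41, 'c': 79, 'y': 94, 'z': 25, 'b': 42}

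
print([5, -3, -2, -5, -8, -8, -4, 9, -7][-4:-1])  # [-8, -4, 9]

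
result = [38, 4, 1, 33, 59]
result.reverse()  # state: [59, 33, 1, 4, 38]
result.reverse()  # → [38, 4, 1, 33, 59]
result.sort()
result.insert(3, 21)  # [1, 4, 33, 21, 38, 59]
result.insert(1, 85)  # [1, 85, 4, 33, 21, 38, 59]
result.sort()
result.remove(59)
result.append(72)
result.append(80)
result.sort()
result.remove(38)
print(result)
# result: [1, 4, 21, 33, 72, 80, 85]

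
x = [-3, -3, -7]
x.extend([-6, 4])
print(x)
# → [-3, -3, -7, -6, 4]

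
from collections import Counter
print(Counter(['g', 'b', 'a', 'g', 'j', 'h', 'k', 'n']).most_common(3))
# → [('g', 2), ('b', 1), ('a', 1)]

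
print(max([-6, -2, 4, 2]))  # 4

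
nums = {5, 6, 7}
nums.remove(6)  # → {5, 7}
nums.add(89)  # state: {5, 7, 89}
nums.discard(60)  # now {5, 7, 89}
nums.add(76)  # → {5, 7, 76, 89}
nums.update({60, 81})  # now {5, 7, 60, 76, 81, 89}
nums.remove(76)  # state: {5, 7, 60, 81, 89}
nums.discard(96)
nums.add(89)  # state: {5, 7, 60, 81, 89}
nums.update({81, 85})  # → {5, 7, 60, 81, 85, 89}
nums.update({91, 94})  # {5, 7, 60, 81, 85, 89, 91, 94}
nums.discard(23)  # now {5, 7, 60, 81, 85, 89, 91, 94}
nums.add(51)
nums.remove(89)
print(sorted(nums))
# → [5, 7, 51, 60, 81, 85, 91, 94]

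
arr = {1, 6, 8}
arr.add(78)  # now {1, 6, 8, 78}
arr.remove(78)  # {1, 6, 8}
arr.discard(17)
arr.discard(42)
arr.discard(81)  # {1, 6, 8}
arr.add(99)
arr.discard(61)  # {1, 6, 8, 99}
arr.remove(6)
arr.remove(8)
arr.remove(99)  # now {1}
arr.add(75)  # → {1, 75}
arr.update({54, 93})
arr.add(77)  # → {1, 54, 75, 77, 93}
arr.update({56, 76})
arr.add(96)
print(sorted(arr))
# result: [1, 54, 56, 75, 76, 77, 93, 96]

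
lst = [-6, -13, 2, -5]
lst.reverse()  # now [-5, 2, -13, -6]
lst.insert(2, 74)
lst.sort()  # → [-13, -6, -5, 2, 74]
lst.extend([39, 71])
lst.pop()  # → 71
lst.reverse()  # [39, 74, 2, -5, -6, -13]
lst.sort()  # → [-13, -6, -5, 2, 39, 74]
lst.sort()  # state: [-13, -6, -5, 2, 39, 74]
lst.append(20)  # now [-13, -6, -5, 2, 39, 74, 20]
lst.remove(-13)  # [-6, -5, 2, 39, 74, 20]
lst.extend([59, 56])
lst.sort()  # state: [-6, -5, 2, 20, 39, 56, 59, 74]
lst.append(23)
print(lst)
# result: [-6, -5, 2, 20, 39, 56, 59, 74, 23]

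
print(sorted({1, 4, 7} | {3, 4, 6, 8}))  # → [1, 3, 4, 6, 7, 8]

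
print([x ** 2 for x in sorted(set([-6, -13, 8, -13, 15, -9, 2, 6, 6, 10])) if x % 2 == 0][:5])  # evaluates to [36, 4, 36, 64, 100]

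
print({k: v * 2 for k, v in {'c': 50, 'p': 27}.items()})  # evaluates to {'c': 100, 'p': 54}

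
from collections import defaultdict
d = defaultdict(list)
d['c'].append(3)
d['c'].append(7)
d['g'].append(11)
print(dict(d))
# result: {'c': [3, 7], 'g': [11]}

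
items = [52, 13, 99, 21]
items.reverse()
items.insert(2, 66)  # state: [21, 99, 66, 13, 52]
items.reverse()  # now [52, 13, 66, 99, 21]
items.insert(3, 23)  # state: [52, 13, 66, 23, 99, 21]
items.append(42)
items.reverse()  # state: [42, 21, 99, 23, 66, 13, 52]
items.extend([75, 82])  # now [42, 21, 99, 23, 66, 13, 52, 75, 82]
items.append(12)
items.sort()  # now [12, 13, 21, 23, 42, 52, 66, 75, 82, 99]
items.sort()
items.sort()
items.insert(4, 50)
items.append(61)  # [12, 13, 21, 23, 50, 42, 52, 66, 75, 82, 99, 61]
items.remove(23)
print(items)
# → [12, 13, 21, 50, 42, 52, 66, 75, 82, 99, 61]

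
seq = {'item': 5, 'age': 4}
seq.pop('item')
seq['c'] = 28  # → {'age': 4, 'c': 28}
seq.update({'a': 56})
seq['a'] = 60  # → {'age': 4, 'c': 28, 'a': 60}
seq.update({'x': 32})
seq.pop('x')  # 32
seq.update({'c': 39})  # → {'age': 4, 'c': 39, 'a': 60}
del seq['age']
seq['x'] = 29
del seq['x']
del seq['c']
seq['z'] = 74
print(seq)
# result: {'a': 60, 'z': 74}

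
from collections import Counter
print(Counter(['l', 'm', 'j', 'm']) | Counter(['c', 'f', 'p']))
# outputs Counter({'m': 2, 'l': 1, 'j': 1, 'c': 1, 'f': 1, 'p': 1})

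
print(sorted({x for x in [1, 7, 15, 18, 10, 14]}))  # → [1, 7, 10, 14, 15, 18]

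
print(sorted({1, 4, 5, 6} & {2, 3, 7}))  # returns []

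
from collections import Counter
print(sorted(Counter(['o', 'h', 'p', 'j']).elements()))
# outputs ['h', 'j', 'o', 'p']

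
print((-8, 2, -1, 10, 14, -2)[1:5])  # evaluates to (2, -1, 10, 14)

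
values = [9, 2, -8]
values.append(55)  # [9, 2, -8, 55]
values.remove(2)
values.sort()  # [-8, 9, 55]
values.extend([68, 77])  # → [-8, 9, 55, 68, 77]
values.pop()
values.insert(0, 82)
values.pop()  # 68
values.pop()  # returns 55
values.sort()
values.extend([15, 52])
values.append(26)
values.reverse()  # [26, 52, 15, 82, 9, -8]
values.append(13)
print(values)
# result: [26, 52, 15, 82, 9, -8, 13]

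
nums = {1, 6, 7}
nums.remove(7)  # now {1, 6}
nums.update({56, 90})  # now {1, 6, 56, 90}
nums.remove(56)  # {1, 6, 90}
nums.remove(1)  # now {6, 90}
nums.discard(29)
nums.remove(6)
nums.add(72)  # {72, 90}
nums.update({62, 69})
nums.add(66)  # {62, 66, 69, 72, 90}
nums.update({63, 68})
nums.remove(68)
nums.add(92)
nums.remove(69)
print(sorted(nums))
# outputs [62, 63, 66, 72, 90, 92]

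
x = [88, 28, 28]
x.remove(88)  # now [28, 28]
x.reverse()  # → [28, 28]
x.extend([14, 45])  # [28, 28, 14, 45]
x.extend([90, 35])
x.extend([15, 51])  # [28, 28, 14, 45, 90, 35, 15, 51]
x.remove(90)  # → [28, 28, 14, 45, 35, 15, 51]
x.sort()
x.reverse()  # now [51, 45, 35, 28, 28, 15, 14]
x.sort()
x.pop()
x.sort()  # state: [14, 15, 28, 28, 35, 45]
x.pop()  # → 45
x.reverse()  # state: [35, 28, 28, 15, 14]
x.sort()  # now [14, 15, 28, 28, 35]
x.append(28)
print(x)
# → [14, 15, 28, 28, 35, 28]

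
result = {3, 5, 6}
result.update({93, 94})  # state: {3, 5, 6, 93, 94}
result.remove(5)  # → {3, 6, 93, 94}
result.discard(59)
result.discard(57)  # {3, 6, 93, 94}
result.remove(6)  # {3, 93, 94}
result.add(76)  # {3, 76, 93, 94}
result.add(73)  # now {3, 73, 76, 93, 94}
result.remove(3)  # {73, 76, 93, 94}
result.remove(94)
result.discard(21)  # {73, 76, 93}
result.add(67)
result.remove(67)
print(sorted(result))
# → [73, 76, 93]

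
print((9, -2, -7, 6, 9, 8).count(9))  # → 2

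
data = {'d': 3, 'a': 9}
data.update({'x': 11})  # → {'d': 3, 'a': 9, 'x': 11}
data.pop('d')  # 3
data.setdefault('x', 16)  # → 11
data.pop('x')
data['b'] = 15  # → {'a': 9, 'b': 15}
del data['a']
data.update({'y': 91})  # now {'b': 15, 'y': 91}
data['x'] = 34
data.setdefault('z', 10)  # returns 10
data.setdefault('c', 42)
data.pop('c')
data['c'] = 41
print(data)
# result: {'b': 15, 'y': 91, 'x': 34, 'z': 10, 'c': 41}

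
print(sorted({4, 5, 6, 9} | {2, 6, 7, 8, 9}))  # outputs [2, 4, 5, 6, 7, 8, 9]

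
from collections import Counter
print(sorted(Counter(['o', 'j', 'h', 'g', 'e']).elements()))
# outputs ['e', 'g', 'h', 'j', 'o']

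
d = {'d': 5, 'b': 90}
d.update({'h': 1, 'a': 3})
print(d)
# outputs {'d': 5, 'b': 90, 'h': 1, 'a': 3}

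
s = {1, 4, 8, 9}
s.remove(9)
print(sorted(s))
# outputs [1, 4, 8]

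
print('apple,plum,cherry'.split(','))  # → ['apple', 'plum', 'cherry']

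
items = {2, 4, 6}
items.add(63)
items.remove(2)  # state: {4, 6, 63}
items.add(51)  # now {4, 6, 51, 63}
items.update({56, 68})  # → {4, 6, 51, 56, 63, 68}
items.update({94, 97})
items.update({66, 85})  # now {4, 6, 51, 56, 63, 66, 68, 85, 94, 97}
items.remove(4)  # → {6, 51, 56, 63, 66, 68, 85, 94, 97}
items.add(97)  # {6, 51, 56, 63, 66, 68, 85, 94, 97}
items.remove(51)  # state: {6, 56, 63, 66, 68, 85, 94, 97}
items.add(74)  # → {6, 56, 63, 66, 68, 74, 85, 94, 97}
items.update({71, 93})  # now {6, 56, 63, 66, 68, 71, 74, 85, 93, 94, 97}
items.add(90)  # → {6, 56, 63, 66, 68, 71, 74, 85, 90, 93, 94, 97}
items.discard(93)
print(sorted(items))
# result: [6, 56, 63, 66, 68, 71, 74, 85, 90, 94, 97]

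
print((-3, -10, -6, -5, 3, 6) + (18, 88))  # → (-3, -10, -6, -5, 3, 6, 18, 88)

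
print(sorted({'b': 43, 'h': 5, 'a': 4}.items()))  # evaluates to [('a', 4), ('b', 43), ('h', 5)]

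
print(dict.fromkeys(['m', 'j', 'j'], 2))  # {'m': 2, 'j': 2}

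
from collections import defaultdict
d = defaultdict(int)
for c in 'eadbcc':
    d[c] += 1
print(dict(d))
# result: {'e': 1, 'a': 1, 'd': 1, 'b': 1, 'c': 2}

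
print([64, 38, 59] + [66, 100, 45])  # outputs [64, 38, 59, 66, 100, 45]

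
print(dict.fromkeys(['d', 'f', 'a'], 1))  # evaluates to {'d': 1, 'f': 1, 'a': 1}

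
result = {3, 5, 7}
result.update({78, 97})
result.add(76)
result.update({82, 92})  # {3, 5, 7, 76, 78, 82, 92, 97}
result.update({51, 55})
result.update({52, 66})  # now {3, 5, 7, 51, 52, 55, 66, 76, 78, 82, 92, 97}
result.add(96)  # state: {3, 5, 7, 51, 52, 55, 66, 76, 78, 82, 92, 96, 97}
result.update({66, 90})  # {3, 5, 7, 51, 52, 55, 66, 76, 78, 82, 90, 92, 96, 97}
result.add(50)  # {3, 5, 7, 50, 51, 52, 55, 66, 76, 78, 82, 90, 92, 96, 97}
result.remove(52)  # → {3, 5, 7, 50, 51, 55, 66, 76, 78, 82, 90, 92, 96, 97}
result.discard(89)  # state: {3, 5, 7, 50, 51, 55, 66, 76, 78, 82, 90, 92, 96, 97}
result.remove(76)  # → {3, 5, 7, 50, 51, 55, 66, 78, 82, 90, 92, 96, 97}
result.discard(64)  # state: {3, 5, 7, 50, 51, 55, 66, 78, 82, 90, 92, 96, 97}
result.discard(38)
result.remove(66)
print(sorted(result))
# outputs [3, 5, 7, 50, 51, 55, 78, 82, 90, 92, 96, 97]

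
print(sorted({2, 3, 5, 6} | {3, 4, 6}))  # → [2, 3, 4, 5, 6]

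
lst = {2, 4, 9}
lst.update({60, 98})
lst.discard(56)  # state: {2, 4, 9, 60, 98}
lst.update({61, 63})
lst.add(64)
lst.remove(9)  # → {2, 4, 60, 61, 63, 64, 98}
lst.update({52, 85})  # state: {2, 4, 52, 60, 61, 63, 64, 85, 98}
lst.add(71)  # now {2, 4, 52, 60, 61, 63, 64, 71, 85, 98}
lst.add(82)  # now {2, 4, 52, 60, 61, 63, 64, 71, 82, 85, 98}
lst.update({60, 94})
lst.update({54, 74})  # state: {2, 4, 52, 54, 60, 61, 63, 64, 71, 74, 82, 85, 94, 98}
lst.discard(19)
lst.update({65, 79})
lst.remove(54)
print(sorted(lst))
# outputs [2, 4, 52, 60, 61, 63, 64, 65, 71, 74, 79, 82, 85, 94, 98]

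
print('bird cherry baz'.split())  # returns ['bird', 'cherry', 'baz']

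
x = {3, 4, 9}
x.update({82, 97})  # {3, 4, 9, 82, 97}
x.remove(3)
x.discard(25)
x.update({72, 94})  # {4, 9, 72, 82, 94, 97}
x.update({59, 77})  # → {4, 9, 59, 72, 77, 82, 94, 97}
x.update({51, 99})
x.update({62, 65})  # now {4, 9, 51, 59, 62, 65, 72, 77, 82, 94, 97, 99}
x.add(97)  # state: {4, 9, 51, 59, 62, 65, 72, 77, 82, 94, 97, 99}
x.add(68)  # {4, 9, 51, 59, 62, 65, 68, 72, 77, 82, 94, 97, 99}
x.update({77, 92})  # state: {4, 9, 51, 59, 62, 65, 68, 72, 77, 82, 92, 94, 97, 99}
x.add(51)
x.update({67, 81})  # {4, 9, 51, 59, 62, 65, 67, 68, 72, 77, 81, 82, 92, 94, 97, 99}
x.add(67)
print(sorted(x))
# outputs [4, 9, 51, 59, 62, 65, 67, 68, 72, 77, 81, 82, 92, 94, 97, 99]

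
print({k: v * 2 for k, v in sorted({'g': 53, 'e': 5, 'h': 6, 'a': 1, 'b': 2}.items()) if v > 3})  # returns {'e': 10, 'g': 106, 'h': 12}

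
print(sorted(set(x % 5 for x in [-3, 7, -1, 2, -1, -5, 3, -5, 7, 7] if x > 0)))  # [2, 3]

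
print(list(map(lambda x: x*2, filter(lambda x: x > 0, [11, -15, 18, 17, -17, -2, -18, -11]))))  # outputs [22, 36, 34]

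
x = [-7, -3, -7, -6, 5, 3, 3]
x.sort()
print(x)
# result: [-7, -7, -6, -3, 3, 3, 5]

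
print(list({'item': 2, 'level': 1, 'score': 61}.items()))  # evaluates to [('item', 2), ('level', 1), ('score', 61)]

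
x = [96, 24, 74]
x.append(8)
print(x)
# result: [96, 24, 74, 8]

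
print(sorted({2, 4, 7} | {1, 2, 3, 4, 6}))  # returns [1, 2, 3, 4, 6, 7]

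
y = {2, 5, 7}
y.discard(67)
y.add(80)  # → {2, 5, 7, 80}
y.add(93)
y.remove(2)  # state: {5, 7, 80, 93}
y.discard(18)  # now {5, 7, 80, 93}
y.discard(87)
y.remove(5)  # {7, 80, 93}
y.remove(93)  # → {7, 80}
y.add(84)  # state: {7, 80, 84}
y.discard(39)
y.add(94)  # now {7, 80, 84, 94}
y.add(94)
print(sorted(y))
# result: [7, 80, 84, 94]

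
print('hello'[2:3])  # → l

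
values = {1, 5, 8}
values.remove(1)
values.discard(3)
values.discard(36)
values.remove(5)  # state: {8}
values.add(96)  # {8, 96}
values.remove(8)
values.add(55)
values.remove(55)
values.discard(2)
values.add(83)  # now {83, 96}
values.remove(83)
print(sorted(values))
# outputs [96]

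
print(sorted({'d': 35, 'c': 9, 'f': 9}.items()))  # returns [('c', 9), ('d', 35), ('f', 9)]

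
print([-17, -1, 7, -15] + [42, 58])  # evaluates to [-17, -1, 7, -15, 42, 58]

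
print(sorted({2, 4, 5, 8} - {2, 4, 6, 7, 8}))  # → [5]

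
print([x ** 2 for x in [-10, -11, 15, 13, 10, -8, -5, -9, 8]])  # [100, 121, 225, 169, 100, 64, 25, 81, 64]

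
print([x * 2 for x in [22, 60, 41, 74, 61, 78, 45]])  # [44, 120, 82, 148, 122, 156, 90]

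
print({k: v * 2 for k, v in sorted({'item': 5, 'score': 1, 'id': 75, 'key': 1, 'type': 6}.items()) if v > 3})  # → {'id': 150, 'item': 10, 'type': 12}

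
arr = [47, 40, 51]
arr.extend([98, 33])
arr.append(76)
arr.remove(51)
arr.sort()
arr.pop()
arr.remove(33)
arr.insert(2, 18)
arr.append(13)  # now [40, 47, 18, 76, 13]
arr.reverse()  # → [13, 76, 18, 47, 40]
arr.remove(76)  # [13, 18, 47, 40]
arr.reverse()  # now [40, 47, 18, 13]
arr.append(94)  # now [40, 47, 18, 13, 94]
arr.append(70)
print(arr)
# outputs [40, 47, 18, 13, 94, 70]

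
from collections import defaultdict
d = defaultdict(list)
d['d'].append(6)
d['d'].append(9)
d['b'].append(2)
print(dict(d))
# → {'d': [6, 9], 'b': [2]}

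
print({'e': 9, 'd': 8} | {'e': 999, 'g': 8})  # {'e': 999, 'd': 8, 'g': 8}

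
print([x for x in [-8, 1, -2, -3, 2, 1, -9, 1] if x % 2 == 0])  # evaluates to [-8, -2, 2]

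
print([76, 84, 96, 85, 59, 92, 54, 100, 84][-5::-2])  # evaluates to [59, 96, 76]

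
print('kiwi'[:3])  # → kiw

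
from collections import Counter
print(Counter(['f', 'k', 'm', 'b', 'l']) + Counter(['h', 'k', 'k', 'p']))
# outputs Counter({'k': 3, 'f': 1, 'm': 1, 'b': 1, 'l': 1, 'h': 1, 'p': 1})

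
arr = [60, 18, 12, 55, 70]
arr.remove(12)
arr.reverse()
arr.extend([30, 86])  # [70, 55, 18, 60, 30, 86]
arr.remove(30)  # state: [70, 55, 18, 60, 86]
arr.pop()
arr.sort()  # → [18, 55, 60, 70]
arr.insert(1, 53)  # [18, 53, 55, 60, 70]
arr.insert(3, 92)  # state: [18, 53, 55, 92, 60, 70]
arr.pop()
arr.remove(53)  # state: [18, 55, 92, 60]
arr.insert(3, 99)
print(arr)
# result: [18, 55, 92, 99, 60]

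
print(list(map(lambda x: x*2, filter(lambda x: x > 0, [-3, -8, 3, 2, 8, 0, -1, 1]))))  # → [6, 4, 16, 2]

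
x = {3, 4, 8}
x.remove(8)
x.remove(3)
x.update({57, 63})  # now {4, 57, 63}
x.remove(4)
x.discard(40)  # {57, 63}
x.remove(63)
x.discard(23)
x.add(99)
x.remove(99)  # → {57}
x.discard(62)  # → {57}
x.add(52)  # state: {52, 57}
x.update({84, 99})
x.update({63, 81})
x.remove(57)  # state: {52, 63, 81, 84, 99}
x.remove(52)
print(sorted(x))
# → [63, 81, 84, 99]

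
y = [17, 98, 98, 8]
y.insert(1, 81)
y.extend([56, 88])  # [17, 81, 98, 98, 8, 56, 88]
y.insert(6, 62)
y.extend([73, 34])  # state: [17, 81, 98, 98, 8, 56, 62, 88, 73, 34]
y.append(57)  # [17, 81, 98, 98, 8, 56, 62, 88, 73, 34, 57]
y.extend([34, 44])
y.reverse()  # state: [44, 34, 57, 34, 73, 88, 62, 56, 8, 98, 98, 81, 17]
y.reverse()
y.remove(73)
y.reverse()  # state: [44, 34, 57, 34, 88, 62, 56, 8, 98, 98, 81, 17]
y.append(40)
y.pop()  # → 40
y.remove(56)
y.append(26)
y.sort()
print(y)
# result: [8, 17, 26, 34, 34, 44, 57, 62, 81, 88, 98, 98]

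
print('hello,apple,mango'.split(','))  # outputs ['hello', 'apple', 'mango']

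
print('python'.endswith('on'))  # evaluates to True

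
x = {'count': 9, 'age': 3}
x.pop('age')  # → 3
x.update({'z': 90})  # {'count': 9, 'z': 90}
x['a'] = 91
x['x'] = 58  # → {'count': 9, 'z': 90, 'a': 91, 'x': 58}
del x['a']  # {'count': 9, 'z': 90, 'x': 58}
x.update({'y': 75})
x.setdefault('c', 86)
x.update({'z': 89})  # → {'count': 9, 'z': 89, 'x': 58, 'y': 75, 'c': 86}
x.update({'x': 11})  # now {'count': 9, 'z': 89, 'x': 11, 'y': 75, 'c': 86}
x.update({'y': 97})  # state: {'count': 9, 'z': 89, 'x': 11, 'y': 97, 'c': 86}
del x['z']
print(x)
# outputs {'count': 9, 'x': 11, 'y': 97, 'c': 86}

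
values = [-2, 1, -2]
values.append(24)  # [-2, 1, -2, 24]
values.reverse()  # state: [24, -2, 1, -2]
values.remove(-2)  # [24, 1, -2]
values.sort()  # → [-2, 1, 24]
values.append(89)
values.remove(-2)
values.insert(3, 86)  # [1, 24, 89, 86]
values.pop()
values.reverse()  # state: [89, 24, 1]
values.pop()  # 1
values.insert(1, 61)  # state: [89, 61, 24]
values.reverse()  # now [24, 61, 89]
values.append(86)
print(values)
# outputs [24, 61, 89, 86]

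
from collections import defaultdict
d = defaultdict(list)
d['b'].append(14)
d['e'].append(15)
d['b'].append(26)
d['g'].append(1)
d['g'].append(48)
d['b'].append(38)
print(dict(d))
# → {'b': [14, 26, 38], 'e': [15], 'g': [1, 48]}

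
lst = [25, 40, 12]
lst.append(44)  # [25, 40, 12, 44]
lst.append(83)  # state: [25, 40, 12, 44, 83]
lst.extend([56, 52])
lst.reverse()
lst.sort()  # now [12, 25, 40, 44, 52, 56, 83]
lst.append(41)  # [12, 25, 40, 44, 52, 56, 83, 41]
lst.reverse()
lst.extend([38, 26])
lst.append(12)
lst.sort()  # [12, 12, 25, 26, 38, 40, 41, 44, 52, 56, 83]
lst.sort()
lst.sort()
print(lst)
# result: [12, 12, 25, 26, 38, 40, 41, 44, 52, 56, 83]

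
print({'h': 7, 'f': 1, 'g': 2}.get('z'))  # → None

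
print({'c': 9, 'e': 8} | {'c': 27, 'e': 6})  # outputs {'c': 27, 'e': 6}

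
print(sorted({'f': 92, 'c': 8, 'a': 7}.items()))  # [('a', 7), ('c', 8), ('f', 92)]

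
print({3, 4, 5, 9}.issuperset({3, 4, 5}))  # True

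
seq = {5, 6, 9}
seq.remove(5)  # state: {6, 9}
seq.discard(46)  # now {6, 9}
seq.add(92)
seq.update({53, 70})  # {6, 9, 53, 70, 92}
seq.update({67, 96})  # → {6, 9, 53, 67, 70, 92, 96}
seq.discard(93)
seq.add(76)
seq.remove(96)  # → {6, 9, 53, 67, 70, 76, 92}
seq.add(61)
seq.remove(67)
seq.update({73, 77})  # {6, 9, 53, 61, 70, 73, 76, 77, 92}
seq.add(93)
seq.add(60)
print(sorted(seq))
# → [6, 9, 53, 60, 61, 70, 73, 76, 77, 92, 93]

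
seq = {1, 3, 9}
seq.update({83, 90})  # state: {1, 3, 9, 83, 90}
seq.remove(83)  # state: {1, 3, 9, 90}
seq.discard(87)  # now {1, 3, 9, 90}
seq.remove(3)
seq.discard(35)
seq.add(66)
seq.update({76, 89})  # {1, 9, 66, 76, 89, 90}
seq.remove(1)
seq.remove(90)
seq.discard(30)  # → {9, 66, 76, 89}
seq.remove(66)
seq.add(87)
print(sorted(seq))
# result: [9, 76, 87, 89]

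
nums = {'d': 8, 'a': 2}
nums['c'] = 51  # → {'d': 8, 'a': 2, 'c': 51}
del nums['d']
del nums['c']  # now {'a': 2}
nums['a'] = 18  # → {'a': 18}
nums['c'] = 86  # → {'a': 18, 'c': 86}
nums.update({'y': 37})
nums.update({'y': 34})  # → {'a': 18, 'c': 86, 'y': 34}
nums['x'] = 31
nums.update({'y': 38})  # {'a': 18, 'c': 86, 'y': 38, 'x': 31}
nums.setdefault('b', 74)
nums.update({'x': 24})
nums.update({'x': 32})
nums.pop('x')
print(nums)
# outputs {'a': 18, 'c': 86, 'y': 38, 'b': 74}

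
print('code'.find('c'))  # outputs 0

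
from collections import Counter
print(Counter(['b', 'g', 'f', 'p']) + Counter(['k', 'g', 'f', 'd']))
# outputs Counter({'g': 2, 'f': 2, 'b': 1, 'p': 1, 'k': 1, 'd': 1})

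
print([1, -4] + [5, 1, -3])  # [1, -4, 5, 1, -3]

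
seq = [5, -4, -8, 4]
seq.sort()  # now [-8, -4, 4, 5]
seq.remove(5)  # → [-8, -4, 4]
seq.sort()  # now [-8, -4, 4]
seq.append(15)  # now [-8, -4, 4, 15]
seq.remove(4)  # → [-8, -4, 15]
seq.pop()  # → 15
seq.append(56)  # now [-8, -4, 56]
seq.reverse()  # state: [56, -4, -8]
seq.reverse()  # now [-8, -4, 56]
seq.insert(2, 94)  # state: [-8, -4, 94, 56]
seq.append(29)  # [-8, -4, 94, 56, 29]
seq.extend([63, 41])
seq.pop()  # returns 41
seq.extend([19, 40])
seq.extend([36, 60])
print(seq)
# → [-8, -4, 94, 56, 29, 63, 19, 40, 36, 60]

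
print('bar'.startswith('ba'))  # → True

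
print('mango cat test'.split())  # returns ['mango', 'cat', 'test']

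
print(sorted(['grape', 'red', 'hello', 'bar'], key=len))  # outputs ['red', 'bar', 'grape', 'hello']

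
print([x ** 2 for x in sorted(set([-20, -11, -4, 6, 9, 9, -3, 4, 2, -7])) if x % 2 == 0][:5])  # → [400, 16, 4, 16, 36]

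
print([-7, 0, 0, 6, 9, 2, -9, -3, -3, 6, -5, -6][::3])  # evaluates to [-7, 6, -9, 6]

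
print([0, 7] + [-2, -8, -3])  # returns [0, 7, -2, -8, -3]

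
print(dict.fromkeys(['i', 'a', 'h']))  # {'i': None, 'a': None, 'h': None}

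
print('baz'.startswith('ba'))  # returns True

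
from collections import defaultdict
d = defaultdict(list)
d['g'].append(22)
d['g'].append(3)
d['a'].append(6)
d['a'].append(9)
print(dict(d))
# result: {'g': [22, 3], 'a': [6, 9]}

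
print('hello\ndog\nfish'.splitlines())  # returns ['hello', 'dog', 'fish']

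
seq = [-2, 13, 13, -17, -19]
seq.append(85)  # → [-2, 13, 13, -17, -19, 85]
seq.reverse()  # [85, -19, -17, 13, 13, -2]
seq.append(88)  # [85, -19, -17, 13, 13, -2, 88]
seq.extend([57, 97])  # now [85, -19, -17, 13, 13, -2, 88, 57, 97]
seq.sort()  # [-19, -17, -2, 13, 13, 57, 85, 88, 97]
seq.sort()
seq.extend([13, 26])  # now [-19, -17, -2, 13, 13, 57, 85, 88, 97, 13, 26]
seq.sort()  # [-19, -17, -2, 13, 13, 13, 26, 57, 85, 88, 97]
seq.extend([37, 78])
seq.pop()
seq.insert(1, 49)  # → [-19, 49, -17, -2, 13, 13, 13, 26, 57, 85, 88, 97, 37]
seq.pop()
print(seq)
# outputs [-19, 49, -17, -2, 13, 13, 13, 26, 57, 85, 88, 97]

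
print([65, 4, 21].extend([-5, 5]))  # None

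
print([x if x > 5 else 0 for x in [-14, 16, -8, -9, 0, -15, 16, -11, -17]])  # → [0, 16, 0, 0, 0, 0, 16, 0, 0]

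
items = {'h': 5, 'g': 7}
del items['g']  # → {'h': 5}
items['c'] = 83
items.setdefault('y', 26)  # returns 26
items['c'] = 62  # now {'h': 5, 'c': 62, 'y': 26}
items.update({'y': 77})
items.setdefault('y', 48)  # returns 77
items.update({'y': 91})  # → {'h': 5, 'c': 62, 'y': 91}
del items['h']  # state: {'c': 62, 'y': 91}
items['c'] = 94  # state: {'c': 94, 'y': 91}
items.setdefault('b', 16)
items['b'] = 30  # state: {'c': 94, 'y': 91, 'b': 30}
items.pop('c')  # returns 94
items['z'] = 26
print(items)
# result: {'y': 91, 'b': 30, 'z': 26}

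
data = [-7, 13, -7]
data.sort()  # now [-7, -7, 13]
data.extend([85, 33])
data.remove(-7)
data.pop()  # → 33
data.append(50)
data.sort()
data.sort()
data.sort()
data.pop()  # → 85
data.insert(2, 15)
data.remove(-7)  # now [13, 15, 50]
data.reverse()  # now [50, 15, 13]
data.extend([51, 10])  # [50, 15, 13, 51, 10]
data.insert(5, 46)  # [50, 15, 13, 51, 10, 46]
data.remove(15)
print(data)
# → [50, 13, 51, 10, 46]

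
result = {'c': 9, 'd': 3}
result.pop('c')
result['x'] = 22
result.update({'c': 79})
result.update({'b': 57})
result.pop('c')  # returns 79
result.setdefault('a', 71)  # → 71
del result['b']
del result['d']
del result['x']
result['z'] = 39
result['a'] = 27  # {'a': 27, 'z': 39}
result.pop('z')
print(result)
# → {'a': 27}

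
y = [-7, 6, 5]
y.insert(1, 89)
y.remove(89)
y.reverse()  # [5, 6, -7]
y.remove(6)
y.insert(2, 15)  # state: [5, -7, 15]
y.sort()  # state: [-7, 5, 15]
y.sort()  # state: [-7, 5, 15]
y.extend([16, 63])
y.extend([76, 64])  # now [-7, 5, 15, 16, 63, 76, 64]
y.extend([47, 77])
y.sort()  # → [-7, 5, 15, 16, 47, 63, 64, 76, 77]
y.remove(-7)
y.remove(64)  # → [5, 15, 16, 47, 63, 76, 77]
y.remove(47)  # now [5, 15, 16, 63, 76, 77]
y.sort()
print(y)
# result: [5, 15, 16, 63, 76, 77]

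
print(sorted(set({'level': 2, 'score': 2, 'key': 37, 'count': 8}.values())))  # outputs [2, 8, 37]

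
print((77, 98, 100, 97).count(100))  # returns 1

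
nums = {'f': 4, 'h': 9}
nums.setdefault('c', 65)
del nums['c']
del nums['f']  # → {'h': 9}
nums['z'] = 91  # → {'h': 9, 'z': 91}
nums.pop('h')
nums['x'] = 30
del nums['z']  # {'x': 30}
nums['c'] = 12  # {'x': 30, 'c': 12}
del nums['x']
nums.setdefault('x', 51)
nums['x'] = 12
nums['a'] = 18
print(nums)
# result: {'c': 12, 'x': 12, 'a': 18}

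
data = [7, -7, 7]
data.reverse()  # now [7, -7, 7]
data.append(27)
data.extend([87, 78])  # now [7, -7, 7, 27, 87, 78]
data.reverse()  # [78, 87, 27, 7, -7, 7]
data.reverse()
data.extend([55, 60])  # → [7, -7, 7, 27, 87, 78, 55, 60]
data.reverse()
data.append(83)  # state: [60, 55, 78, 87, 27, 7, -7, 7, 83]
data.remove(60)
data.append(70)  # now [55, 78, 87, 27, 7, -7, 7, 83, 70]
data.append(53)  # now [55, 78, 87, 27, 7, -7, 7, 83, 70, 53]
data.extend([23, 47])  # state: [55, 78, 87, 27, 7, -7, 7, 83, 70, 53, 23, 47]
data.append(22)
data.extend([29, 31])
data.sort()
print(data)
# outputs [-7, 7, 7, 22, 23, 27, 29, 31, 47, 53, 55, 70, 78, 83, 87]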